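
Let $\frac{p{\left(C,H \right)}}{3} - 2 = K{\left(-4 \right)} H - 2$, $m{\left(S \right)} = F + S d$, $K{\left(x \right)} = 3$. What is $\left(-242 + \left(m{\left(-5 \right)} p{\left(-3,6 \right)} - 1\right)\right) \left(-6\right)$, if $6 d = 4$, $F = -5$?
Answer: $4158$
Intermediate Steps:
$d = \frac{2}{3}$ ($d = \frac{1}{6} \cdot 4 = \frac{2}{3} \approx 0.66667$)
$m{\left(S \right)} = -5 + \frac{2 S}{3}$ ($m{\left(S \right)} = -5 + S \frac{2}{3} = -5 + \frac{2 S}{3}$)
$p{\left(C,H \right)} = 9 H$ ($p{\left(C,H \right)} = 6 + 3 \left(3 H - 2\right) = 6 + 3 \left(-2 + 3 H\right) = 6 + \left(-6 + 9 H\right) = 9 H$)
$\left(-242 + \left(m{\left(-5 \right)} p{\left(-3,6 \right)} - 1\right)\right) \left(-6\right) = \left(-242 + \left(\left(-5 + \frac{2}{3} \left(-5\right)\right) 9 \cdot 6 - 1\right)\right) \left(-6\right) = \left(-242 + \left(\left(-5 - \frac{10}{3}\right) 54 - 1\right)\right) \left(-6\right) = \left(-242 - 451\right) \left(-6\right) = \left(-693\right) \left(-6\right) = 4158$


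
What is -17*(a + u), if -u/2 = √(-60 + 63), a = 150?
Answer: -2550 + 34*√3 ≈ -2491.1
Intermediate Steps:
u = -2*√3 (u = -2*√(-60 + 63) = -2*√3 ≈ -3.4641)
-17*(a + u) = -17*(150 - 2*√3) = -2550 + 34*√3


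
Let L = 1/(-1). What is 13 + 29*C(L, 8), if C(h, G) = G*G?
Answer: 1869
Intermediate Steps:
L = -1
C(h, G) = G²
13 + 29*C(L, 8) = 13 + 29*8² = 13 + 29*64 = 13 + 1856 = 1869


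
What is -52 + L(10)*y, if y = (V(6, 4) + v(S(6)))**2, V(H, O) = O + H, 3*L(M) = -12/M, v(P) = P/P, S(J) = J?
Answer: -502/5 ≈ -100.40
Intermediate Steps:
v(P) = 1
L(M) = -4/M (L(M) = (-12/M)/3 = -4/M)
V(H, O) = H + O
y = 121 (y = ((6 + 4) + 1)**2 = (10 + 1)**2 = 11**2 = 121)
-52 + L(10)*y = -52 - 4/10*121 = -52 - 4*1/10*121 = -52 - 2/5*121 = -52 - 242/5 = -502/5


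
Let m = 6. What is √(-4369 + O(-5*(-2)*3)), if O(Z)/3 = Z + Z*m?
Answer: I*√3739 ≈ 61.147*I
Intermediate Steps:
O(Z) = 21*Z (O(Z) = 3*(Z + Z*6) = 3*(Z + 6*Z) = 3*(7*Z) = 21*Z)
√(-4369 + O(-5*(-2)*3)) = √(-4369 + 21*(-5*(-2)*3)) = √(-4369 + 21*(10*3)) = √(-4369 + 21*30) = √(-4369 + 630) = √(-3739) = I*√3739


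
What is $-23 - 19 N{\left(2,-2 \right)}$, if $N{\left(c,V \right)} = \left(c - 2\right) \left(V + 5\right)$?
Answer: $-23$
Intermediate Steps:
$N{\left(c,V \right)} = \left(-2 + c\right) \left(5 + V\right)$
$-23 - 19 N{\left(2,-2 \right)} = -23 - 19 \left(-10 - -4 + 5 \cdot 2 - 4\right) = -23 - 19 \left(-10 + 4 + 10 - 4\right) = -23 - 0 = -23 + 0 = -23$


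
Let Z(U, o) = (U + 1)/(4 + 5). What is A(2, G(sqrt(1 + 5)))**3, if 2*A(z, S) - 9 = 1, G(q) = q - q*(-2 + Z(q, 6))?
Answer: 125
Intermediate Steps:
Z(U, o) = 1/9 + U/9 (Z(U, o) = (1 + U)/9 = (1 + U)*(1/9) = 1/9 + U/9)
G(q) = q - q*(-17/9 + q/9) (G(q) = q - q*(-2 + (1/9 + q/9)) = q - q*(-17/9 + q/9))
A(z, S) = 5 (A(z, S) = 9/2 + (1/2)*1 = 9/2 + 1/2 = 5)
A(2, G(sqrt(1 + 5)))**3 = 5**3 = 125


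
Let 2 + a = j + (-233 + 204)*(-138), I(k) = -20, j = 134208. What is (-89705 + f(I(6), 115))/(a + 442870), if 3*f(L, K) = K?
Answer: -134500/871617 ≈ -0.15431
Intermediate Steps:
f(L, K) = K/3
a = 138208 (a = -2 + (134208 + (-233 + 204)*(-138)) = -2 + (134208 - 29*(-138)) = -2 + (134208 + 4002) = -2 + 138210 = 138208)
(-89705 + f(I(6), 115))/(a + 442870) = (-89705 + (⅓)*115)/(138208 + 442870) = (-89705 + 115/3)/581078 = -269000/3*1/581078 = -134500/871617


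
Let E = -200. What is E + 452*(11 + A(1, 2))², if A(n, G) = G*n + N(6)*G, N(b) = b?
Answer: 282300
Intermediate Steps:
A(n, G) = 6*G + G*n (A(n, G) = G*n + 6*G = 6*G + G*n)
E + 452*(11 + A(1, 2))² = -200 + 452*(11 + 2*(6 + 1))² = -200 + 452*(11 + 2*7)² = -200 + 452*(11 + 14)² = -200 + 452*25² = -200 + 452*625 = -200 + 282500 = 282300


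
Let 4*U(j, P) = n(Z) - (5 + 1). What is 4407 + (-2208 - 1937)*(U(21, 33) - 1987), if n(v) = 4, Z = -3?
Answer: 16485189/2 ≈ 8.2426e+6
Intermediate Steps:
U(j, P) = -½ (U(j, P) = (4 - (5 + 1))/4 = (4 - 1*6)/4 = (4 - 6)/4 = (¼)*(-2) = -½)
4407 + (-2208 - 1937)*(U(21, 33) - 1987) = 4407 + (-2208 - 1937)*(-½ - 1987) = 4407 - 4145*(-3975/2) = 4407 + 16476375/2 = 16485189/2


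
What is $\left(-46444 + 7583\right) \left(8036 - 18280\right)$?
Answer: $398092084$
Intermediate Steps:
$\left(-46444 + 7583\right) \left(8036 - 18280\right) = \left(-38861\right) \left(-10244\right) = 398092084$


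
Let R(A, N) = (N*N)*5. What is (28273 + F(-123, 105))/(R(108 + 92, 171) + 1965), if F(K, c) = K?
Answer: 2815/14817 ≈ 0.18998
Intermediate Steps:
R(A, N) = 5*N² (R(A, N) = N²*5 = 5*N²)
(28273 + F(-123, 105))/(R(108 + 92, 171) + 1965) = (28273 - 123)/(5*171² + 1965) = 28150/(5*29241 + 1965) = 28150/(146205 + 1965) = 28150/148170 = 28150*(1/148170) = 2815/14817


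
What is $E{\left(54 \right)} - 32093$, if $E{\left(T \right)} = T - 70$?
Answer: $-32109$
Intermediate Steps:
$E{\left(T \right)} = -70 + T$ ($E{\left(T \right)} = T - 70 = -70 + T$)
$E{\left(54 \right)} - 32093 = \left(-70 + 54\right) - 32093 = -16 - 32093 = -32109$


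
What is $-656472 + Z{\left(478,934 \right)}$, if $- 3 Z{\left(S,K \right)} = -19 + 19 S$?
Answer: $-659493$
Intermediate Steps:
$Z{\left(S,K \right)} = \frac{19}{3} - \frac{19 S}{3}$ ($Z{\left(S,K \right)} = - \frac{-19 + 19 S}{3} = \frac{19}{3} - \frac{19 S}{3}$)
$-656472 + Z{\left(478,934 \right)} = -656472 + \left(\frac{19}{3} - \frac{9082}{3}\right) = -656472 - 3021 = -659493$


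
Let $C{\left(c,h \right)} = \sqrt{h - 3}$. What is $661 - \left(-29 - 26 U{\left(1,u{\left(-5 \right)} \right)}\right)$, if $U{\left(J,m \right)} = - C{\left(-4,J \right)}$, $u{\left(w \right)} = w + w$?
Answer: $690 - 26 i \sqrt{2} \approx 690.0 - 36.77 i$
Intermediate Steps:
$u{\left(w \right)} = 2 w$
$C{\left(c,h \right)} = \sqrt{-3 + h}$
$U{\left(J,m \right)} = - \sqrt{-3 + J}$
$661 - \left(-29 - 26 U{\left(1,u{\left(-5 \right)} \right)}\right) = 661 - \left(-29 - 26 \left(- \sqrt{-3 + 1}\right)\right) = 661 - \left(-29 - 26 \left(- \sqrt{-2}\right)\right) = 661 - \left(-29 - 26 \left(- i \sqrt{2}\right)\right) = 661 - \left(-29 + 26 i \sqrt{2}\right) = 661 + \left(29 - 26 i \sqrt{2}\right) = 690 - 26 i \sqrt{2}$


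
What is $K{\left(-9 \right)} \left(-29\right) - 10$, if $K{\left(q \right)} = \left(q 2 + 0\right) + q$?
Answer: $773$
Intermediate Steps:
$K{\left(q \right)} = 3 q$ ($K{\left(q \right)} = \left(2 q + 0\right) + q = 2 q + q = 3 q$)
$K{\left(-9 \right)} \left(-29\right) - 10 = 3 \left(-9\right) \left(-29\right) - 10 = \left(-27\right) \left(-29\right) - 10 = 783 - 10 = 773$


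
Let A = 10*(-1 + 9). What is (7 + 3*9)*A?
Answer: 2720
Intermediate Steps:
A = 80 (A = 10*8 = 80)
(7 + 3*9)*A = (7 + 3*9)*80 = (7 + 27)*80 = 34*80 = 2720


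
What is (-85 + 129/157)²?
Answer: 174662656/24649 ≈ 7086.0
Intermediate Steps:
(-85 + 129/157)² = (-13216/157)² = 174662656/24649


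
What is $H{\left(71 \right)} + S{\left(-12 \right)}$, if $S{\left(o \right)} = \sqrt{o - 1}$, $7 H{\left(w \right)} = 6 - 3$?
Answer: $\frac{3}{7} + i \sqrt{13} \approx 0.42857 + 3.6056 i$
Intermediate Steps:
$H{\left(w \right)} = \frac{3}{7}$ ($H{\left(w \right)} = \frac{6 - 3}{7} = \frac{1}{7} \cdot 3 = \frac{3}{7}$)
$S{\left(o \right)} = \sqrt{-1 + o}$
$H{\left(71 \right)} + S{\left(-12 \right)} = \frac{3}{7} + \sqrt{-1 - 12} = \frac{3}{7} + \sqrt{-13} = \frac{3}{7} + i \sqrt{13}$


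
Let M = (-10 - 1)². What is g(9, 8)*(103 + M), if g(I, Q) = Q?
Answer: 1792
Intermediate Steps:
M = 121 (M = (-11)² = 121)
g(9, 8)*(103 + M) = 8*(103 + 121) = 8*224 = 1792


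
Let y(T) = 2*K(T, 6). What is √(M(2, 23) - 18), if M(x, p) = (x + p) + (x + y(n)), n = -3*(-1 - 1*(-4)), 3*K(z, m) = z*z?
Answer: 3*√7 ≈ 7.9373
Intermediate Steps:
K(z, m) = z²/3 (K(z, m) = (z*z)/3 = z²/3)
n = -9 (n = -3*(-1 + 4) = -3*3 = -9)
y(T) = 2*T²/3 (y(T) = 2*(T²/3) = 2*T²/3)
M(x, p) = 54 + p + 2*x (M(x, p) = (x + p) + (x + (⅔)*(-9)²) = (p + x) + (x + (⅔)*81) = (p + x) + (x + 54) = (p + x) + (54 + x) = 54 + p + 2*x)
√(M(2, 23) - 18) = √((54 + 23 + 2*2) - 18) = √((54 + 23 + 4) - 18) = √(81 - 18) = √63 = 3*√7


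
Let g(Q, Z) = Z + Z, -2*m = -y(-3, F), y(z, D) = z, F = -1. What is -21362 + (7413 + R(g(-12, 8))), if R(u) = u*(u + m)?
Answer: -13717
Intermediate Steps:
m = -3/2 (m = -(-1)*(-3)/2 = -½*3 = -3/2 ≈ -1.5000)
g(Q, Z) = 2*Z
R(u) = u*(-3/2 + u) (R(u) = u*(u - 3/2) = u*(-3/2 + u))
-21362 + (7413 + R(g(-12, 8))) = -21362 + (7413 + (2*8)*(-3 + 2*(2*8))/2) = -21362 + (7413 + (½)*16*(-3 + 2*16)) = -21362 + (7413 + (½)*16*(-3 + 32)) = -21362 + (7413 + (½)*16*29) = -21362 + (7413 + 232) = -21362 + 7645 = -13717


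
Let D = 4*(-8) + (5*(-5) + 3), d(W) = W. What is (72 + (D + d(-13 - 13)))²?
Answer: 64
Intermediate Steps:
D = -54 (D = -32 + (-25 + 3) = -32 - 22 = -54)
(72 + (D + d(-13 - 13)))² = (72 + (-54 + (-13 - 13)))² = (72 + (-54 - 26))² = (72 - 80)² = (-8)² = 64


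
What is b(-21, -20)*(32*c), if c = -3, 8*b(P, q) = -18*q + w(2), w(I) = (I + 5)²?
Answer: -4908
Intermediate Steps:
w(I) = (5 + I)²
b(P, q) = 49/8 - 9*q/4 (b(P, q) = (-18*q + (5 + 2)²)/8 = (-18*q + 7²)/8 = (-18*q + 49)/8 = (49 - 18*q)/8 = 49/8 - 9*q/4)
b(-21, -20)*(32*c) = (49/8 - 9/4*(-20))*(32*(-3)) = (49/8 + 45)*(-96) = (409/8)*(-96) = -4908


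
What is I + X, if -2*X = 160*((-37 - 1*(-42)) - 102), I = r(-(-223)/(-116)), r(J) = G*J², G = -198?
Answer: 47286109/6728 ≈ 7028.3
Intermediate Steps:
r(J) = -198*J²
I = -4923171/6728 (I = -198*(-(-223)/(-116))² = -198*(-(-223)*(-1)/116)² = -198*(-1*223/116)² = -198*(-223/116)² = -198*49729/13456 = -4923171/6728 ≈ -731.74)
X = 7760 (X = -80*((-37 - 1*(-42)) - 102) = -80*((-37 + 42) - 102) = -80*(5 - 102) = -80*(-97) = -½*(-15520) = 7760)
I + X = -4923171/6728 + 7760 = 47286109/6728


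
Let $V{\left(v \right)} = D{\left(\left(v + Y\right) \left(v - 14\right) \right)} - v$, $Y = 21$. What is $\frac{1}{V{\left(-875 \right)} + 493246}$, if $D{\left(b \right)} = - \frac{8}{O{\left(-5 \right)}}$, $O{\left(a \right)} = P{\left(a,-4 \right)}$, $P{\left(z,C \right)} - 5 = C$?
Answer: $\frac{1}{494113} \approx 2.0238 \cdot 10^{-6}$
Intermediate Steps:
$P{\left(z,C \right)} = 5 + C$
$O{\left(a \right)} = 1$ ($O{\left(a \right)} = 5 - 4 = 1$)
$D{\left(b \right)} = -8$ ($D{\left(b \right)} = - \frac{8}{1} = \left(-8\right) 1 = -8$)
$V{\left(v \right)} = -8 - v$
$\frac{1}{V{\left(-875 \right)} + 493246} = \frac{1}{\left(-8 - -875\right) + 493246} = \frac{1}{\left(-8 + 875\right) + 493246} = \frac{1}{867 + 493246} = \frac{1}{494113}$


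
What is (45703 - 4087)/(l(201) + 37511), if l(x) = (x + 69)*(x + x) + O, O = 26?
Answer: 41616/146077 ≈ 0.28489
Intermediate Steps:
l(x) = 26 + 2*x*(69 + x) (l(x) = (x + 69)*(x + x) + 26 = (69 + x)*(2*x) + 26 = 2*x*(69 + x) + 26 = 26 + 2*x*(69 + x))
(45703 - 4087)/(l(201) + 37511) = (45703 - 4087)/((26 + 2*201**2 + 138*201) + 37511) = 41616/((26 + 2*40401 + 27738) + 37511) = 41616/((26 + 80802 + 27738) + 37511) = 41616/(108566 + 37511) = 41616/146077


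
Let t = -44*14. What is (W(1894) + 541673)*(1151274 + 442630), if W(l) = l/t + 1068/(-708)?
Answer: 3922278353930196/4543 ≈ 8.6337e+11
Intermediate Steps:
t = -616
W(l) = -89/59 - l/616 (W(l) = l/(-616) + 1068/(-708) = l*(-1/616) + 1068*(-1/708) = -l/616 - 89/59 = -89/59 - l/616)
(W(1894) + 541673)*(1151274 + 442630) = ((-89/59 - 1/616*1894) + 541673)*(1151274 + 442630) = ((-89/59 - 947/308) + 541673)*1593904 = (-83285/18172 + 541673)*1593904 = (9843198471/18172)*1593904 = 3922278353930196/4543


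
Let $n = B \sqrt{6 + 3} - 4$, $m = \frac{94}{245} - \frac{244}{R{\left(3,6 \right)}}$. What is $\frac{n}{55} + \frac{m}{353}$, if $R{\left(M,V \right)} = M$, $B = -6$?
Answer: $- \frac{32656}{51891} \approx -0.62932$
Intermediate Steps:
$m = - \frac{59498}{735}$ ($m = \frac{94}{245} - \frac{244}{3} = - \frac{59498}{735} \approx -80.95$)
$n = -22$ ($n = - 6 \sqrt{6 + 3} - 4 = - 6 \sqrt{9} - 4 = \left(-6\right) 3 - 4 = -18 - 4 = -22$)
$\frac{n}{55} + \frac{m}{353} = - \frac{22}{55} - \frac{59498}{735 \cdot 353} = \left(-22\right) \frac{1}{55} - \frac{59498}{259455} = - \frac{2}{5} - \frac{59498}{259455} = - \frac{32656}{51891}$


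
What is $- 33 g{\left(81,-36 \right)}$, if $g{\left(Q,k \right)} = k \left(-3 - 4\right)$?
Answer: $-8316$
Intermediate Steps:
$g{\left(Q,k \right)} = - 7 k$ ($g{\left(Q,k \right)} = k \left(-7\right) = - 7 k$)
$- 33 g{\left(81,-36 \right)} = - 33 \left(\left(-7\right) \left(-36\right)\right) = \left(-33\right) 252 = -8316$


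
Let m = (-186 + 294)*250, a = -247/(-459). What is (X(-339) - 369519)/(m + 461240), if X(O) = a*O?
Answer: -28282159/37350360 ≈ -0.75721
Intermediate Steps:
a = 247/459 (a = -247*(-1/459) = 247/459 ≈ 0.53813)
m = 27000 (m = 108*250 = 27000)
X(O) = 247*O/459
(X(-339) - 369519)/(m + 461240) = ((247/459)*(-339) - 369519)/(27000 + 461240) = (-27911/153 - 369519)/488240 = -56564318/153*1/488240 = -28282159/37350360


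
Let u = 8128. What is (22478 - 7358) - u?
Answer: 6992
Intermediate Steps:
(22478 - 7358) - u = (22478 - 7358) - 1*8128 = 15120 - 8128 = 6992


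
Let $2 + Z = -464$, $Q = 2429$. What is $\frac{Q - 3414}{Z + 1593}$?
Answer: $- \frac{985}{1127} \approx -0.874$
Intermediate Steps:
$Z = -466$ ($Z = -2 - 464 = -466$)
$\frac{Q - 3414}{Z + 1593} = \frac{2429 - 3414}{-466 + 1593} = - \frac{985}{1127}$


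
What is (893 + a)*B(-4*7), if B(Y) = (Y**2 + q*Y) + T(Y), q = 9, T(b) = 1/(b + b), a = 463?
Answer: 10099149/14 ≈ 7.2137e+5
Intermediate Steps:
T(b) = 1/(2*b)
B(Y) = Y**2 + 1/(2*Y) + 9*Y (B(Y) = (Y**2 + 9*Y) + 1/(2*Y) = Y**2 + 1/(2*Y) + 9*Y)
(893 + a)*B(-4*7) = (893 + 463)*((-4*7)**2 + 1/(2*((-4*7))) + 9*(-4*7)) = 1356*((-28)**2 + (1/2)/(-28) + 9*(-28)) = 1356*(784 + (1/2)*(-1/28) - 252) = 1356*(784 - 1/56 - 252) = 1356*(29791/56) = 10099149/14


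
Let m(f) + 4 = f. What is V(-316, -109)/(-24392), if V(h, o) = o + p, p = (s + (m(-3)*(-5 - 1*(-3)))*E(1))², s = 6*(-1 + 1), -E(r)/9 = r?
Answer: -15767/24392 ≈ -0.64640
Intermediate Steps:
E(r) = -9*r
m(f) = -4 + f
s = 0 (s = 6*0 = 0)
p = 15876 (p = (0 + ((-4 - 3)*(-5 - 1*(-3)))*(-9*1))² = (0 - 7*(-5 + 3)*(-9))² = (0 - 7*(-2)*(-9))² = (0 + 14*(-9))² = (0 - 126)² = (-126)² = 15876)
V(h, o) = 15876 + o (V(h, o) = o + 15876 = 15876 + o)
V(-316, -109)/(-24392) = (15876 - 109)/(-24392) = 15767*(-1/24392) = -15767/24392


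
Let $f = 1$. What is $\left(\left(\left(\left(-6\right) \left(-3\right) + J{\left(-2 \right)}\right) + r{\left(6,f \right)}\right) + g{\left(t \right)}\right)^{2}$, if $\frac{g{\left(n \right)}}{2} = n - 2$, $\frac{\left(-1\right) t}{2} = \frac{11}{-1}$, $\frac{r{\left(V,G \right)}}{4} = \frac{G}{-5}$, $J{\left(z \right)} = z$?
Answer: $\frac{76176}{25} \approx 3047.0$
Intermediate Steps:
$r{\left(V,G \right)} = - \frac{4 G}{5}$ ($r{\left(V,G \right)} = 4 \frac{G}{-5} = 4 G \left(- \frac{1}{5}\right) = 4 \left(- \frac{G}{5}\right) = - \frac{4 G}{5}$)
$t = 22$ ($t = - 2 \frac{11}{-1} = - 2 \cdot 11 \left(-1\right) = \left(-2\right) \left(-11\right) = 22$)
$g{\left(n \right)} = -4 + 2 n$ ($g{\left(n \right)} = 2 \left(n - 2\right) = 2 \left(-2 + n\right) = -4 + 2 n$)
$\left(\left(\left(\left(-6\right) \left(-3\right) + J{\left(-2 \right)}\right) + r{\left(6,f \right)}\right) + g{\left(t \right)}\right)^{2} = \left(\left(\left(\left(-6\right) \left(-3\right) - 2\right) - \frac{4}{5}\right) + \left(-4 + 2 \cdot 22\right)\right)^{2} = \left(\left(\left(18 - 2\right) - \frac{4}{5}\right) + \left(-4 + 44\right)\right)^{2} = \left(\left(16 - \frac{4}{5}\right) + 40\right)^{2} = \left(\frac{76}{5} + 40\right)^{2} = \left(\frac{276}{5}\right)^{2} = \frac{76176}{25}$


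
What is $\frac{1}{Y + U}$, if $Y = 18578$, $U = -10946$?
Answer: $\frac{1}{7632} \approx 0.00013103$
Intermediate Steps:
$\frac{1}{Y + U} = \frac{1}{18578 - 10946} = \frac{1}{7632}$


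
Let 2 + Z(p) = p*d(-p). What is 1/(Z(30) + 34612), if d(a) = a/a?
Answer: 1/34640 ≈ 2.8868e-5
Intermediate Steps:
d(a) = 1
Z(p) = -2 + p (Z(p) = -2 + p*1 = -2 + p)
1/(Z(30) + 34612) = 1/((-2 + 30) + 34612) = 1/(28 + 34612) = 1/34640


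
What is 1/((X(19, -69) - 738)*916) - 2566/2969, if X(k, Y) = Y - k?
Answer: -1941479625/2246392904 ≈ -0.86427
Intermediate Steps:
1/((X(19, -69) - 738)*916) - 2566/2969 = 1/((-69 - 1*19) - 738*916) - 2566/2969 = (1/916)/((-69 - 19) - 738) - 2566*1/2969 = (1/916)/(-88 - 738) - 2566/2969 = (1/916)/(-826) - 2566/2969 = -1/826*1/916 - 2566/2969 = -1/756616 - 2566/2969 = -1941479625/2246392904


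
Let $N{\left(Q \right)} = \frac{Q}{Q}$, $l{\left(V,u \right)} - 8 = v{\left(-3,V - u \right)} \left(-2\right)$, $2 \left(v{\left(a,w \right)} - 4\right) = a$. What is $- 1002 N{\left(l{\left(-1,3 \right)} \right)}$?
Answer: $-1002$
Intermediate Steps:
$v{\left(a,w \right)} = 4 + \frac{a}{2}$
$l{\left(V,u \right)} = 3$ ($l{\left(V,u \right)} = 8 + \left(4 + \frac{1}{2} \left(-3\right)\right) \left(-2\right) = 8 + \left(4 - \frac{3}{2}\right) \left(-2\right) = 8 + \frac{5}{2} \left(-2\right) = 8 - 5 = 3$)
$N{\left(Q \right)} = 1$
$- 1002 N{\left(l{\left(-1,3 \right)} \right)} = \left(-1002\right) 1 = -1002$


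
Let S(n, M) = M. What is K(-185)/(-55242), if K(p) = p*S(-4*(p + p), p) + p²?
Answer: -34225/27621 ≈ -1.2391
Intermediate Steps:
K(p) = 2*p² (K(p) = p*p + p² = p² + p² = 2*p²)
K(-185)/(-55242) = (2*(-185)²)/(-55242) = (2*34225)*(-1/55242) = 68450*(-1/55242) = -34225/27621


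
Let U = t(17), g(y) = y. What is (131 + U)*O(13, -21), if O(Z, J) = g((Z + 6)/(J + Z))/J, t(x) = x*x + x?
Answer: 8303/168 ≈ 49.423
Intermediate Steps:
t(x) = x + x² (t(x) = x² + x = x + x²)
O(Z, J) = (6 + Z)/(J*(J + Z)) (O(Z, J) = ((Z + 6)/(J + Z))/J = ((6 + Z)/(J + Z))/J = (6 + Z)/(J*(J + Z)))
U = 306 (U = 17*(1 + 17) = 17*18 = 306)
(131 + U)*O(13, -21) = (131 + 306)*((6 + 13)/((-21)*(-21 + 13))) = 437*(-1/21*19/(-8)) = 437*(-1/21*(-⅛)*19) = 437*(19/168) = 8303/168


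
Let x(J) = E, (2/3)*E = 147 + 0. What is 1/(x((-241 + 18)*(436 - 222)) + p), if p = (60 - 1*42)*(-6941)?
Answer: -2/249435 ≈ -8.0181e-6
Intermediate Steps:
E = 441/2 (E = 3*(147 + 0)/2 = (3/2)*147 = 441/2 ≈ 220.50)
x(J) = 441/2
p = -124938 (p = (60 - 42)*(-6941) = 18*(-6941) = -124938)
1/(x((-241 + 18)*(436 - 222)) + p) = 1/(441/2 - 124938) = 1/(-249435/2) = -2/249435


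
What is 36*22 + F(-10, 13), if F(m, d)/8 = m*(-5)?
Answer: 1192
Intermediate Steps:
F(m, d) = -40*m (F(m, d) = 8*(m*(-5)) = 8*(-5*m) = -40*m)
36*22 + F(-10, 13) = 36*22 - 40*(-10) = 792 + 400 = 1192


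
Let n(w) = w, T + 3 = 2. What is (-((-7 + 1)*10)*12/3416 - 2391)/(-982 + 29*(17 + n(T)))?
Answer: 27591/5978 ≈ 4.6154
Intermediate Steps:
T = -1 (T = -3 + 2 = -1)
(-((-7 + 1)*10)*12/3416 - 2391)/(-982 + 29*(17 + n(T))) = (-((-7 + 1)*10)*12/3416 - 2391)/(-982 + 29*(17 - 1)) = (--6*10*12/3416 - 2391)/(-982 + 29*16) = (-(-60*12)/3416 - 2391)/(-982 + 464) = (-(-720)/3416 - 2391)/(-518) = (-1*(-90/427) - 2391)*(-1/518) = (90/427 - 2391)*(-1/518) = -1020867/427*(-1/518) = 27591/5978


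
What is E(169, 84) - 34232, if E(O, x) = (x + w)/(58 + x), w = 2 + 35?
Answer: -4860823/142 ≈ -34231.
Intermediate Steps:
w = 37
E(O, x) = (37 + x)/(58 + x) (E(O, x) = (x + 37)/(58 + x) = (37 + x)/(58 + x))
E(169, 84) - 34232 = (37 + 84)/(58 + 84) - 34232 = 121/142 - 34232 = -4860823/142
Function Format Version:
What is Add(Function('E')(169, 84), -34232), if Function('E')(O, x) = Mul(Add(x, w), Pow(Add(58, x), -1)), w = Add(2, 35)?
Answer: Rational(-4860823, 142) ≈ -34231.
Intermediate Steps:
w = 37
Function('E')(O, x) = Mul(Pow(Add(58, x), -1), Add(37, x)) (Function('E')(O, x) = Mul(Add(x, 37), Pow(Add(58, x), -1)) = Mul(Add(37, x), Pow(Add(58, x), -1)) = Mul(Pow(Add(58, x), -1), Add(37, x)))
Add(Function('E')(169, 84), -34232) = Add(Mul(Pow(Add(58, 84), -1), Add(37, 84)), -34232) = Add(Mul(Pow(142, -1), 121), -34232) = Add(Mul(Rational(1, 142), 121), -34232) = Add(Rational(121, 142), -34232) = Rational(-4860823, 142)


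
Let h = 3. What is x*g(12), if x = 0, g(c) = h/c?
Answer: 0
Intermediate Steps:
g(c) = 3/c
x*g(12) = 0*(3/12) = 0*(3*(1/12)) = 0*(¼) = 0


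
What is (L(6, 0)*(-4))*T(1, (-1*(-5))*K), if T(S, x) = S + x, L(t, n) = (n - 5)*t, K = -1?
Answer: -480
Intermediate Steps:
L(t, n) = t*(-5 + n) (L(t, n) = (-5 + n)*t = t*(-5 + n))
(L(6, 0)*(-4))*T(1, (-1*(-5))*K) = ((6*(-5 + 0))*(-4))*(1 - 1*(-5)*(-1)) = ((6*(-5))*(-4))*(1 + 5*(-1)) = (-30*(-4))*(1 - 5) = 120*(-4) = -480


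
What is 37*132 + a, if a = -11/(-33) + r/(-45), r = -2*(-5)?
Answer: 43957/9 ≈ 4884.1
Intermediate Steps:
r = 10
a = 1/9 (a = -11/(-33) + 10/(-45) = -11*(-1/33) + 10*(-1/45) = 1/3 - 2/9 = 1/9 ≈ 0.11111)
37*132 + a = 37*132 + 1/9 = 4884 + 1/9 = 43957/9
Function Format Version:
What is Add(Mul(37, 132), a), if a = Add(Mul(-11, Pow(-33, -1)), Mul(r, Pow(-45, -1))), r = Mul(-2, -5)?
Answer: Rational(43957, 9) ≈ 4884.1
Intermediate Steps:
r = 10
a = Rational(1, 9) (a = Add(Mul(-11, Pow(-33, -1)), Mul(10, Pow(-45, -1))) = Add(Mul(-11, Rational(-1, 33)), Mul(10, Rational(-1, 45))) = Add(Rational(1, 3), Rational(-2, 9)) = Rational(1, 9) ≈ 0.11111)
Add(Mul(37, 132), a) = Add(Mul(37, 132), Rational(1, 9)) = Add(4884, Rational(1, 9)) = Rational(43957, 9)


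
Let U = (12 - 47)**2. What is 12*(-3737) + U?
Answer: -43619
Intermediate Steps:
U = 1225 (U = (-35)**2 = 1225)
12*(-3737) + U = 12*(-3737) + 1225 = -44844 + 1225 = -43619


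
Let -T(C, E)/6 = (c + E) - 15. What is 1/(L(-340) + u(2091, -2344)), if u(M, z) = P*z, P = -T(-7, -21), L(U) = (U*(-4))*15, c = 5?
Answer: 1/456384 ≈ 2.1911e-6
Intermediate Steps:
L(U) = -60*U (L(U) = -4*U*15 = -60*U)
T(C, E) = 60 - 6*E (T(C, E) = -6*((5 + E) - 15) = -6*(-10 + E) = 60 - 6*E)
P = -186 (P = -(60 - 6*(-21)) = -(60 + 126) = -1*186 = -186)
u(M, z) = -186*z
1/(L(-340) + u(2091, -2344)) = 1/(-60*(-340) - 186*(-2344)) = 1/(20400 + 435984) = 1/456384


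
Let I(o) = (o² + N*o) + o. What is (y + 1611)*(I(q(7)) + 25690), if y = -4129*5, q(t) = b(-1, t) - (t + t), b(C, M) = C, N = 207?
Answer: -433880030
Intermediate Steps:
q(t) = -1 - 2*t (q(t) = -1 - (t + t) = -1 - 2*t)
I(o) = o² + 208*o (I(o) = (o² + 207*o) + o = o² + 208*o)
y = -20645
(y + 1611)*(I(q(7)) + 25690) = (-20645 + 1611)*((-1 - 2*7)*(208 + (-1 - 2*7)) + 25690) = -19034*((-1 - 14)*(208 + (-1 - 14)) + 25690) = -19034*(-15*(208 - 15) + 25690) = -19034*(-15*193 + 25690) = -19034*(-2895 + 25690) = -19034*22795 = -433880030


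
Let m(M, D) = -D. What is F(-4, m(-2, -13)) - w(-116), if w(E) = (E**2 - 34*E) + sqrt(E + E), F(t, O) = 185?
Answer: -17215 - 2*I*sqrt(58) ≈ -17215.0 - 15.232*I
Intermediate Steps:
w(E) = E**2 - 34*E + sqrt(2)*sqrt(E) (w(E) = (E**2 - 34*E) + sqrt(2*E) = (E**2 - 34*E) + sqrt(2)*sqrt(E) = E**2 - 34*E + sqrt(2)*sqrt(E))
F(-4, m(-2, -13)) - w(-116) = 185 - ((-116)**2 - 34*(-116) + sqrt(2)*sqrt(-116)) = 185 - (13456 + 3944 + sqrt(2)*(2*I*sqrt(29))) = 185 - (13456 + 3944 + 2*I*sqrt(58)) = 185 - (17400 + 2*I*sqrt(58)) = 185 + (-17400 - 2*I*sqrt(58)) = -17215 - 2*I*sqrt(58)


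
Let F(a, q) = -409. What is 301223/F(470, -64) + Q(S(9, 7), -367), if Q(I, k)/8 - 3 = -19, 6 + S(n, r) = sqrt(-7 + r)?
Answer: -353575/409 ≈ -864.49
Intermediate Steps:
S(n, r) = -6 + sqrt(-7 + r)
Q(I, k) = -128 (Q(I, k) = 24 + 8*(-19) = 24 - 152 = -128)
301223/F(470, -64) + Q(S(9, 7), -367) = 301223/(-409) - 128 = 301223*(-1/409) - 128 = -301223/409 - 128 = -353575/409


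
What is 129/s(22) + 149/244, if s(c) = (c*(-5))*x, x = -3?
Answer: 13441/13420 ≈ 1.0016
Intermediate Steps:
s(c) = 15*c (s(c) = (c*(-5))*(-3) = -5*c*(-3) = 15*c)
129/s(22) + 149/244 = 129/((15*22)) + 149/244 = 129/330 + 149*(1/244) = 129*(1/330) + 149/244 = 43/110 + 149/244 = 13441/13420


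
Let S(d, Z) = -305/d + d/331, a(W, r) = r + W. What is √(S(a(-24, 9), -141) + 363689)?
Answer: √358635179739/993 ≈ 603.08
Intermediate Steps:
a(W, r) = W + r
S(d, Z) = -305/d + d/331 (S(d, Z) = -305/d + d*(1/331) = -305/d + d/331)
√(S(a(-24, 9), -141) + 363689) = √((-305/(-24 + 9) + (-24 + 9)/331) + 363689) = √((-305/(-15) + (1/331)*(-15)) + 363689) = √((-305*(-1/15) - 15/331) + 363689) = √((61/3 - 15/331) + 363689) = √(20146/993 + 363689) = √(361163323/993) = √358635179739/993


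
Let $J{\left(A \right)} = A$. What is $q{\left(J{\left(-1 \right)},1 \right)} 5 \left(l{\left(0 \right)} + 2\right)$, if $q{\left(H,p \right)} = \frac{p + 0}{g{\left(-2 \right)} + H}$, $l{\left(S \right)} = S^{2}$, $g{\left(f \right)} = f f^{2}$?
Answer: $- \frac{10}{9} \approx -1.1111$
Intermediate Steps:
$g{\left(f \right)} = f^{3}$
$q{\left(H,p \right)} = \frac{p}{-8 + H}$ ($q{\left(H,p \right)} = \frac{p + 0}{\left(-2\right)^{3} + H} = \frac{p}{-8 + H}$)
$q{\left(J{\left(-1 \right)},1 \right)} 5 \left(l{\left(0 \right)} + 2\right) = 1 \frac{1}{-8 - 1} \cdot 5 \left(0^{2} + 2\right) = 1 \frac{1}{-9} \cdot 5 \left(0 + 2\right) = 1 \left(- \frac{1}{9}\right) 5 \cdot 2 = \left(- \frac{1}{9}\right) 5 \cdot 2 = \left(- \frac{5}{9}\right) 2 = - \frac{10}{9}$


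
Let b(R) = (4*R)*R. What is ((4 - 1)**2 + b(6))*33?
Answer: 5049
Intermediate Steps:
b(R) = 4*R**2
((4 - 1)**2 + b(6))*33 = ((4 - 1)**2 + 4*6**2)*33 = (3**2 + 4*36)*33 = (9 + 144)*33 = 153*33 = 5049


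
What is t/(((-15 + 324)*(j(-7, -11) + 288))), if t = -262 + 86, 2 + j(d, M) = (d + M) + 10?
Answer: -88/42951 ≈ -0.0020488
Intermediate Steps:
j(d, M) = 8 + M + d (j(d, M) = -2 + ((d + M) + 10) = -2 + ((M + d) + 10) = -2 + (10 + M + d) = 8 + M + d)
t = -176
t/(((-15 + 324)*(j(-7, -11) + 288))) = -176*1/((-15 + 324)*((8 - 11 - 7) + 288)) = -176*1/(309*(-10 + 288)) = -176/(309*278) = -176/85902 = -176*1/85902 = -88/42951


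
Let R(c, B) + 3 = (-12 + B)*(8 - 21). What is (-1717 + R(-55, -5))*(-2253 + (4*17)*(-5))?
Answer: 3886907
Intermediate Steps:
R(c, B) = 153 - 13*B (R(c, B) = -3 + (-12 + B)*(8 - 21) = -3 + (-12 + B)*(-13) = -3 + (156 - 13*B) = 153 - 13*B)
(-1717 + R(-55, -5))*(-2253 + (4*17)*(-5)) = (-1717 + (153 - 13*(-5)))*(-2253 + (4*17)*(-5)) = (-1717 + (153 + 65))*(-2253 + 68*(-5)) = (-1717 + 218)*(-2253 - 340) = -1499*(-2593) = 3886907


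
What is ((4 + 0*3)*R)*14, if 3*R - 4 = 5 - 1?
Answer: 448/3 ≈ 149.33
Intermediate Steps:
R = 8/3 (R = 4/3 + (5 - 1)/3 = 4/3 + (⅓)*4 = 4/3 + 4/3 = 8/3 ≈ 2.6667)
((4 + 0*3)*R)*14 = ((4 + 0*3)*(8/3))*14 = ((4 + 0)*(8/3))*14 = (4*(8/3))*14 = (32/3)*14 = 448/3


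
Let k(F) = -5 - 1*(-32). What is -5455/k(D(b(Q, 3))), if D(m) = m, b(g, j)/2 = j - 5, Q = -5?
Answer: -5455/27 ≈ -202.04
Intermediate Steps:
b(g, j) = -10 + 2*j (b(g, j) = 2*(j - 5) = 2*(-5 + j) = -10 + 2*j)
k(F) = 27 (k(F) = -5 + 32 = 27)
-5455/k(D(b(Q, 3))) = -5455/27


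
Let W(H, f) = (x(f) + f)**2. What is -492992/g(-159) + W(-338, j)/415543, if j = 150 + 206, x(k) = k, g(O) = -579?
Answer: 205152895232/240599397 ≈ 852.67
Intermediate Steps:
j = 356
W(H, f) = 4*f**2 (W(H, f) = (f + f)**2 = (2*f)**2 = 4*f**2)
-492992/g(-159) + W(-338, j)/415543 = -492992/(-579) + (4*356**2)/415543 = -492992*(-1/579) + (4*126736)*(1/415543) = 492992/579 + 506944*(1/415543) = 492992/579 + 506944/415543 = 205152895232/240599397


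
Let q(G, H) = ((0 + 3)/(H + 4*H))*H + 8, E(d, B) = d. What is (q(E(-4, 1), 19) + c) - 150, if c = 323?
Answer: 908/5 ≈ 181.60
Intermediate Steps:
q(G, H) = 43/5 (q(G, H) = (3/((5*H)))*H + 8 = (3*(1/(5*H)))*H + 8 = (3/(5*H))*H + 8 = ⅗ + 8 = 43/5)
(q(E(-4, 1), 19) + c) - 150 = (43/5 + 323) - 150 = 1658/5 - 150 = 908/5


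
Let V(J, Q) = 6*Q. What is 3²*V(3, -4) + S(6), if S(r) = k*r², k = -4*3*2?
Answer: -1080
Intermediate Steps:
k = -24 (k = -12*2 = -24)
S(r) = -24*r²
3²*V(3, -4) + S(6) = 3²*(6*(-4)) - 24*6² = 9*(-24) - 24*36 = -216 - 864 = -1080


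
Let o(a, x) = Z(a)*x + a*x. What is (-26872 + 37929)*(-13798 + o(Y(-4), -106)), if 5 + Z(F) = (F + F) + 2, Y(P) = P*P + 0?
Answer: -205306376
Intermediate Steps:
Y(P) = P² (Y(P) = P² + 0 = P²)
Z(F) = -3 + 2*F (Z(F) = -5 + ((F + F) + 2) = -5 + (2*F + 2) = -5 + (2 + 2*F) = -3 + 2*F)
o(a, x) = a*x + x*(-3 + 2*a) (o(a, x) = (-3 + 2*a)*x + a*x = x*(-3 + 2*a) + a*x = a*x + x*(-3 + 2*a))
(-26872 + 37929)*(-13798 + o(Y(-4), -106)) = (-26872 + 37929)*(-13798 + 3*(-106)*(-1 + (-4)²)) = 11057*(-13798 + 3*(-106)*(-1 + 16)) = 11057*(-13798 + 3*(-106)*15) = 11057*(-13798 - 4770) = 11057*(-18568) = -205306376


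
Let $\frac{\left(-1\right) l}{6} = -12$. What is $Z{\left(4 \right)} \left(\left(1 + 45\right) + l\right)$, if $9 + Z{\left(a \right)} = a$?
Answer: $-590$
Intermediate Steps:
$l = 72$ ($l = \left(-6\right) \left(-12\right) = 72$)
$Z{\left(a \right)} = -9 + a$
$Z{\left(4 \right)} \left(\left(1 + 45\right) + l\right) = \left(-9 + 4\right) \left(\left(1 + 45\right) + 72\right) = - 5 \left(46 + 72\right) = \left(-5\right) 118 = -590$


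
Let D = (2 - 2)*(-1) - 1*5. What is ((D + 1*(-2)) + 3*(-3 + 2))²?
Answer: 100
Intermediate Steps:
D = -5 (D = 0*(-1) - 5 = 0 - 5 = -5)
((D + 1*(-2)) + 3*(-3 + 2))² = ((-5 + 1*(-2)) + 3*(-3 + 2))² = ((-5 - 2) + 3*(-1))² = (-7 - 3)² = (-10)² = 100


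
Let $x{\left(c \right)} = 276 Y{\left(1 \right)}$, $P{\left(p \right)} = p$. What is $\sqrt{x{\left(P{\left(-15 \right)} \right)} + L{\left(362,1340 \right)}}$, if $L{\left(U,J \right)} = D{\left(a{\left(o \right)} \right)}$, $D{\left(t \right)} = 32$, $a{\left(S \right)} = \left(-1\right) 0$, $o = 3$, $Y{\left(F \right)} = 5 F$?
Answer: $2 \sqrt{353} \approx 37.577$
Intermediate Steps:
$a{\left(S \right)} = 0$
$L{\left(U,J \right)} = 32$
$x{\left(c \right)} = 1380$ ($x{\left(c \right)} = 276 \cdot 5 \cdot 1 = 276 \cdot 5 = 1380$)
$\sqrt{x{\left(P{\left(-15 \right)} \right)} + L{\left(362,1340 \right)}} = \sqrt{1380 + 32} = \sqrt{1412} = 2 \sqrt{353}$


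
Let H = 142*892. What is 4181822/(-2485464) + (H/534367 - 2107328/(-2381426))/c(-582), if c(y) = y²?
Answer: -37553130043926424670467/22319729667590154238044 ≈ -1.6825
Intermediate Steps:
H = 126664
4181822/(-2485464) + (H/534367 - 2107328/(-2381426))/c(-582) = 4181822/(-2485464) + (126664/534367 - 2107328/(-2381426))/((-582)²) = 4181822*(-1/2485464) + (126664*(1/534367) - 2107328*(-1/2381426))/338724 = -2090911/1242732 + (126664/534367 + 1053664/1190713)*(1/338724) = -2090911/1242732 + (713863742120/636277733671)*(1/338724) = -2090911/1242732 + 178465935530/53880634764993951 = -37553130043926424670467/22319729667590154238044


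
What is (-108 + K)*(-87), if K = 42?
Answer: 5742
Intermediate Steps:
(-108 + K)*(-87) = (-108 + 42)*(-87) = -66*(-87) = 5742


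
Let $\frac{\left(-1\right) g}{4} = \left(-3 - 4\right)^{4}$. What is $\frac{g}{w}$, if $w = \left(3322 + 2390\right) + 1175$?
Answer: $- \frac{9604}{6887} \approx -1.3945$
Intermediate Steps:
$w = 6887$ ($w = 5712 + 1175 = 6887$)
$g = -9604$ ($g = - 4 \left(-3 - 4\right)^{4} = - 4 \left(-7\right)^{4} = \left(-4\right) 2401 = -9604$)
$\frac{g}{w} = - \frac{9604}{6887}$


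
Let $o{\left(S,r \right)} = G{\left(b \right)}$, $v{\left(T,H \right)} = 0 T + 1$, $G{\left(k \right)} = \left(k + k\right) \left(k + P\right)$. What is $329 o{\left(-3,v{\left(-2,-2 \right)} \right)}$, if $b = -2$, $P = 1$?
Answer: $1316$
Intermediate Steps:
$G{\left(k \right)} = 2 k \left(1 + k\right)$ ($G{\left(k \right)} = \left(k + k\right) \left(k + 1\right) = 2 k \left(1 + k\right)$)
$v{\left(T,H \right)} = 1$ ($v{\left(T,H \right)} = 0 + 1 = 1$)
$o{\left(S,r \right)} = 4$ ($o{\left(S,r \right)} = 2 \left(-2\right) \left(1 - 2\right) = 2 \left(-2\right) \left(-1\right) = 4$)
$329 o{\left(-3,v{\left(-2,-2 \right)} \right)} = 329 \cdot 4 = 1316$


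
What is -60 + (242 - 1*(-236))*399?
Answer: 190662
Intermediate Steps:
-60 + (242 - 1*(-236))*399 = -60 + (242 + 236)*399 = -60 + 478*399 = -60 + 190722 = 190662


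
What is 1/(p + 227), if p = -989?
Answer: -1/762 ≈ -0.0013123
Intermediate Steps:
1/(p + 227) = 1/(-989 + 227) = 1/(-762) = -1/762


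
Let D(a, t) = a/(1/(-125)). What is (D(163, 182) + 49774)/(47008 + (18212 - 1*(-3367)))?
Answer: 29399/68587 ≈ 0.42864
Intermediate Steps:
D(a, t) = -125*a (D(a, t) = a/(-1/125) = a*(-125) = -125*a)
(D(163, 182) + 49774)/(47008 + (18212 - 1*(-3367))) = (-125*163 + 49774)/(47008 + (18212 - 1*(-3367))) = (-20375 + 49774)/(47008 + (18212 + 3367)) = 29399/(47008 + 21579) = 29399/68587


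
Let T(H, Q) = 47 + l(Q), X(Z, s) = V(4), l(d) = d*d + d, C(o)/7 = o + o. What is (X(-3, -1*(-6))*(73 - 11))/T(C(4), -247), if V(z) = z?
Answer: 248/60809 ≈ 0.0040783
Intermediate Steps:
C(o) = 14*o (C(o) = 7*(o + o) = 7*(2*o) = 14*o)
l(d) = d + d² (l(d) = d² + d = d + d²)
X(Z, s) = 4
T(H, Q) = 47 + Q*(1 + Q)
(X(-3, -1*(-6))*(73 - 11))/T(C(4), -247) = (4*(73 - 11))/(47 - 247*(1 - 247)) = (4*62)/(47 - 247*(-246)) = 248/(47 + 60762) = 248/60809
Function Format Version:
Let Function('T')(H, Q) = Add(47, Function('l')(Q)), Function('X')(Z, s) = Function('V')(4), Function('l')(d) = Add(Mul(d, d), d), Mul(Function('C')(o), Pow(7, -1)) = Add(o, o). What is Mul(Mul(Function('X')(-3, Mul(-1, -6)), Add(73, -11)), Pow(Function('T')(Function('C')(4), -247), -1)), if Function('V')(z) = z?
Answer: Rational(248, 60809) ≈ 0.0040783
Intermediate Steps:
Function('C')(o) = Mul(14, o) (Function('C')(o) = Mul(7, Add(o, o)) = Mul(7, Mul(2, o)) = Mul(14, o))
Function('l')(d) = Add(d, Pow(d, 2)) (Function('l')(d) = Add(Pow(d, 2), d) = Add(d, Pow(d, 2)))
Function('X')(Z, s) = 4
Function('T')(H, Q) = Add(47, Mul(Q, Add(1, Q)))
Mul(Mul(Function('X')(-3, Mul(-1, -6)), Add(73, -11)), Pow(Function('T')(Function('C')(4), -247), -1)) = Mul(Mul(4, Add(73, -11)), Pow(Add(47, Mul(-247, Add(1, -247))), -1)) = Mul(Mul(4, 62), Pow(Add(47, Mul(-247, -246)), -1)) = Mul(248, Pow(Add(47, 60762), -1)) = Mul(248, Pow(60809, -1)) = Mul(248, Rational(1, 60809)) = Rational(248, 60809)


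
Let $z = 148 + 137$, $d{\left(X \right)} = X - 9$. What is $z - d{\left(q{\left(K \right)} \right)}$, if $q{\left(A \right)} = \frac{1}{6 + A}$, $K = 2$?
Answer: $\frac{2351}{8} \approx 293.88$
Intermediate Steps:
$d{\left(X \right)} = -9 + X$ ($d{\left(X \right)} = X - 9 = -9 + X$)
$z = 285$
$z - d{\left(q{\left(K \right)} \right)} = 285 - \left(-9 + \frac{1}{6 + 2}\right) = 285 - \left(-9 + \frac{1}{8}\right) = 285 - - \frac{71}{8} = 285 + \frac{71}{8} = \frac{2351}{8}$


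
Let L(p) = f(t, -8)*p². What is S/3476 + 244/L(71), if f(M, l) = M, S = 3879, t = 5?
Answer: 98618339/87612580 ≈ 1.1256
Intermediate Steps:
L(p) = 5*p²
S/3476 + 244/L(71) = 3879/3476 + 244/((5*71²)) = 3879*(1/3476) + 244/((5*5041)) = 3879/3476 + 244/25205 = 98618339/87612580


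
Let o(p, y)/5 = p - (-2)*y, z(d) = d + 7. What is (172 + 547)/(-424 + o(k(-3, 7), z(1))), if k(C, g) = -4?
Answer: -719/364 ≈ -1.9753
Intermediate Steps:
z(d) = 7 + d
o(p, y) = 5*p + 10*y (o(p, y) = 5*(p - (-2)*y) = 5*(p + 2*y) = 5*p + 10*y)
(172 + 547)/(-424 + o(k(-3, 7), z(1))) = (172 + 547)/(-424 + (5*(-4) + 10*(7 + 1))) = 719/(-424 + (-20 + 10*8)) = 719/(-424 + (-20 + 80)) = 719/(-424 + 60) = 719/(-364) = 719*(-1/364) = -719/364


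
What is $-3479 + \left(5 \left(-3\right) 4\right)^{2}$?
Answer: $121$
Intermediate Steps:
$-3479 + \left(5 \left(-3\right) 4\right)^{2} = -3479 + \left(\left(-15\right) 4\right)^{2} = -3479 + \left(-60\right)^{2} = -3479 + 3600 = 121$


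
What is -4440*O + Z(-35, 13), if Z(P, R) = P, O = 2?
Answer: -8915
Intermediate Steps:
-4440*O + Z(-35, 13) = -4440*2 - 35 = -740*12 - 35 = -8880 - 35 = -8915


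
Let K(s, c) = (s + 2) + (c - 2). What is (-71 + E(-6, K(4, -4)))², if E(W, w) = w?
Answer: 5041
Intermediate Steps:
K(s, c) = c + s (K(s, c) = (2 + s) + (-2 + c) = c + s)
(-71 + E(-6, K(4, -4)))² = (-71 + (-4 + 4))² = (-71 + 0)² = (-71)² = 5041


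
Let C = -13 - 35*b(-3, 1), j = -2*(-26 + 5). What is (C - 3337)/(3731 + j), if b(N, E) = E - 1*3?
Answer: -3280/3773 ≈ -0.86934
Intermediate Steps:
b(N, E) = -3 + E (b(N, E) = E - 3 = -3 + E)
j = 42 (j = -2*(-21) = 42)
C = 57 (C = -13 - 35*(-3 + 1) = -13 - 35*(-2) = -13 + 70 = 57)
(C - 3337)/(3731 + j) = (57 - 3337)/(3731 + 42) = -3280/3773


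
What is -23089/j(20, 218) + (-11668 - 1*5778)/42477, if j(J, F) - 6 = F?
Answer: -984659357/9514848 ≈ -103.49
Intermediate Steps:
j(J, F) = 6 + F
-23089/j(20, 218) + (-11668 - 1*5778)/42477 = -23089/(6 + 218) + (-11668 - 1*5778)/42477 = -23089/224 + (-11668 - 5778)*(1/42477) = -23089*1/224 - 17446*1/42477 = -23089/224 - 17446/42477 = -984659357/9514848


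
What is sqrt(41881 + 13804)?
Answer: sqrt(55685) ≈ 235.98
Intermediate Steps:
sqrt(41881 + 13804) = sqrt(55685)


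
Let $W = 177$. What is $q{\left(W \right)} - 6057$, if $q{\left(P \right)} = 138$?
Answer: $-5919$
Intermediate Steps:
$q{\left(W \right)} - 6057 = 138 - 6057 = -5919$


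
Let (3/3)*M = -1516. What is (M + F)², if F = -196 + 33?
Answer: 2819041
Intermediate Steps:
M = -1516
F = -163
(M + F)² = (-1516 - 163)² = (-1679)² = 2819041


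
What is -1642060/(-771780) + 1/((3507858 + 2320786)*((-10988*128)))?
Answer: 673062163424219459/316344053498394624 ≈ 2.1276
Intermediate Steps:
-1642060/(-771780) + 1/((3507858 + 2320786)*((-10988*128))) = -1642060*(-1/771780) + 1/(5828644*(-1406464)) = 82103/38589 + (1/5828644)*(-1/1406464) = 82103/38589 - 1/8197777954816 = 673062163424219459/316344053498394624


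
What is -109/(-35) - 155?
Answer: -5316/35 ≈ -151.89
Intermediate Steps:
-109/(-35) - 155 = -109*(-1/35) - 155 = 109/35 - 155 = -5316/35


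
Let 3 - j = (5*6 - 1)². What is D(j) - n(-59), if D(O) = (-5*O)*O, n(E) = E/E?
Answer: -3511221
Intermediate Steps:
n(E) = 1
j = -838 (j = 3 - (5*6 - 1)² = 3 - (30 - 1)² = 3 - 1*29² = 3 - 1*841 = 3 - 841 = -838)
D(O) = -5*O²
D(j) - n(-59) = -5*(-838)² - 1*1 = -5*702244 - 1 = -3511220 - 1 = -3511221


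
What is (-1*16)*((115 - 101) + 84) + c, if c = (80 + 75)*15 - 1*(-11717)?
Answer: 12474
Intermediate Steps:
c = 14042 (c = 155*15 + 11717 = 2325 + 11717 = 14042)
(-1*16)*((115 - 101) + 84) + c = (-1*16)*((115 - 101) + 84) + 14042 = -16*(14 + 84) + 14042 = -16*98 + 14042 = -1568 + 14042 = 12474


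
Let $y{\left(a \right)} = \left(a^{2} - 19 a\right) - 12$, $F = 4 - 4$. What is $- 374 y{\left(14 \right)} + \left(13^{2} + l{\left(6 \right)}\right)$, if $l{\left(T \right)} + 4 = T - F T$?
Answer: $30839$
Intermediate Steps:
$F = 0$
$l{\left(T \right)} = -4 + T$ ($l{\left(T \right)} = -4 + \left(T - 0 T\right) = -4 + \left(T - 0\right) = -4 + \left(T + 0\right) = -4 + T$)
$y{\left(a \right)} = -12 + a^{2} - 19 a$
$- 374 y{\left(14 \right)} + \left(13^{2} + l{\left(6 \right)}\right) = - 374 \left(-12 + 14^{2} - 266\right) + \left(13^{2} + \left(-4 + 6\right)\right) = - 374 \left(-12 + 196 - 266\right) + \left(169 + 2\right) = \left(-374\right) \left(-82\right) + 171 = 30668 + 171 = 30839$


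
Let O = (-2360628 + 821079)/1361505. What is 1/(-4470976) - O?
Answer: 2294428422773/2029085392960 ≈ 1.1308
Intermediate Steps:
O = -513183/453835 (O = -1539549*1/1361505 = -513183/453835 ≈ -1.1308)
1/(-4470976) - O = 1/(-4470976) - 1*(-513183/453835) = -1/4470976 + 513183/453835 = 2294428422773/2029085392960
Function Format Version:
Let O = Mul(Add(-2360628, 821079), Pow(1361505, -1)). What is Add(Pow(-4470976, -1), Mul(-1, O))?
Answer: Rational(2294428422773, 2029085392960) ≈ 1.1308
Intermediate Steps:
O = Rational(-513183, 453835) (O = Mul(-1539549, Rational(1, 1361505)) = Rational(-513183, 453835) ≈ -1.1308)
Add(Pow(-4470976, -1), Mul(-1, O)) = Add(Pow(-4470976, -1), Mul(-1, Rational(-513183, 453835))) = Add(Rational(-1, 4470976), Rational(513183, 453835)) = Rational(2294428422773, 2029085392960)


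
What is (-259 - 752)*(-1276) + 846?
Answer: 1290882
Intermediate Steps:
(-259 - 752)*(-1276) + 846 = -1011*(-1276) + 846 = 1290036 + 846 = 1290882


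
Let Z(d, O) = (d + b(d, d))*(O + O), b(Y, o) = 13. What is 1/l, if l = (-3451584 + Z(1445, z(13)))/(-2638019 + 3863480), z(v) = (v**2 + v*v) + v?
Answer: -408487/809356 ≈ -0.50471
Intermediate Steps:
z(v) = v + 2*v**2 (z(v) = (v**2 + v**2) + v = 2*v**2 + v = v + 2*v**2)
Z(d, O) = 2*O*(13 + d) (Z(d, O) = (d + 13)*(O + O) = (13 + d)*(2*O) = 2*O*(13 + d))
l = -809356/408487 (l = (-3451584 + 2*(13*(1 + 2*13))*(13 + 1445))/(-2638019 + 3863480) = (-3451584 + 2*(13*(1 + 26))*1458)/1225461 = (-3451584 + 2*(13*27)*1458)*(1/1225461) = (-3451584 + 2*351*1458)*(1/1225461) = (-3451584 + 1023516)*(1/1225461) = -2428068*1/1225461 = -809356/408487 ≈ -1.9813)
1/l = 1/(-809356/408487) = -408487/809356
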